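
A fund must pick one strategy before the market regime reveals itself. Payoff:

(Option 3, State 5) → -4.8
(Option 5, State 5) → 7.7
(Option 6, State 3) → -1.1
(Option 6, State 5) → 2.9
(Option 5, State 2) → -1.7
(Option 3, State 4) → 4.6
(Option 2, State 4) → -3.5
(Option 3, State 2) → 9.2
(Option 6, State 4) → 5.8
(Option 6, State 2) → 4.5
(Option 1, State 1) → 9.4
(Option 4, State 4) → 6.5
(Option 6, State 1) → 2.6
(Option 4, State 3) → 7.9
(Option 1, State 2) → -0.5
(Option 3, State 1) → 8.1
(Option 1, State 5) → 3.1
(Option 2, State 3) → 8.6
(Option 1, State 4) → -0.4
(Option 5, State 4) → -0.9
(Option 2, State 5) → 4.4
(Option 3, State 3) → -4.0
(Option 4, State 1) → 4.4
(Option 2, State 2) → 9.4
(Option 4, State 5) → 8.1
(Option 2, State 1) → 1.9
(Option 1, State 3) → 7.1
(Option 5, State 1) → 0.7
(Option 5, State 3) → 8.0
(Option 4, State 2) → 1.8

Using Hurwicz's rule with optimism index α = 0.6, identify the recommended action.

Option 1: 0.6·9.4 + 0.4·(-0.5) = 5.44
Option 2: 0.6·9.4 + 0.4·(-3.5) = 4.24
Option 3: 0.6·9.2 + 0.4·(-4.8) = 3.6
Option 4: 0.6·8.1 + 0.4·1.8 = 5.58
Option 5: 0.6·8.0 + 0.4·(-1.7) = 4.12
Option 6: 0.6·5.8 + 0.4·(-1.1) = 3.04
Highest Hurwicz score = 5.58 → Option 4.

Option 4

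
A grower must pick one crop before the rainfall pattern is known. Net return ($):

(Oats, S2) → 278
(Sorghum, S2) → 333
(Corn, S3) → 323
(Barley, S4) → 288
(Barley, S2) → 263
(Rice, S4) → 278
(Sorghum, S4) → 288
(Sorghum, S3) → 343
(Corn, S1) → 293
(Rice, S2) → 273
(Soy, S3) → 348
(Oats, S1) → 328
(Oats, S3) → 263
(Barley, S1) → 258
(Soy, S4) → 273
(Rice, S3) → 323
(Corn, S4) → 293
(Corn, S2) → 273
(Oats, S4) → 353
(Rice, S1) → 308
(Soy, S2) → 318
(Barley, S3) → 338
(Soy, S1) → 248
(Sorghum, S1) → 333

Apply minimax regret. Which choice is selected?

Column bests: S1=333, S2=333, S3=348, S4=353.
Rice regrets: 25, 60, 25, 75 → max 75
Barley regrets: 75, 70, 10, 65 → max 75
Soy regrets: 85, 15, 0, 80 → max 85
Oats regrets: 5, 55, 85, 0 → max 85
Corn regrets: 40, 60, 25, 60 → max 60
Sorghum regrets: 0, 0, 5, 65 → max 65
Smallest max regret = 60 → Corn.

Corn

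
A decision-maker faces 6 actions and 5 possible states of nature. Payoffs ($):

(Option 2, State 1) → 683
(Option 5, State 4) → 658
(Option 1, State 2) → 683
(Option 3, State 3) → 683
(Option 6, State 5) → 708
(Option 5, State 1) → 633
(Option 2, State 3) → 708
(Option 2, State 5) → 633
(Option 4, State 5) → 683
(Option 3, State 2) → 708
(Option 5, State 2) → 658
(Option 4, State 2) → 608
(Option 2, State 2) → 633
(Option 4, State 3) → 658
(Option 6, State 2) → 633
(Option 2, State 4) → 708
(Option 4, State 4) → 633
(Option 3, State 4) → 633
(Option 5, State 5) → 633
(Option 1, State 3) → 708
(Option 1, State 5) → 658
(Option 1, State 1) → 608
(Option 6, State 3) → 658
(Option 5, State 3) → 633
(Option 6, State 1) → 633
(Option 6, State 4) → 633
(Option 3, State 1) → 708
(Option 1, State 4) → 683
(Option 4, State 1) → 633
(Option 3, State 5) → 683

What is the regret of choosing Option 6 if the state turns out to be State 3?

50

Best payoff under State 3 is 708.
Regret = 708 − 658 = 50.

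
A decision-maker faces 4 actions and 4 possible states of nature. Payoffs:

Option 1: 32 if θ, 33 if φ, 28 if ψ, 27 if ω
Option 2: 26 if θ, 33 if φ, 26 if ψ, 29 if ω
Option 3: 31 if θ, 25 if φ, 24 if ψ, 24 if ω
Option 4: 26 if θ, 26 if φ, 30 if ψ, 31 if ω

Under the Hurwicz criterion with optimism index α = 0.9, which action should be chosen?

Option 1: 0.9·33 + 0.1·27 = 32.4
Option 2: 0.9·33 + 0.1·26 = 32.3
Option 3: 0.9·31 + 0.1·24 = 30.3
Option 4: 0.9·31 + 0.1·26 = 30.5
Highest Hurwicz score = 32.4 → Option 1.

Option 1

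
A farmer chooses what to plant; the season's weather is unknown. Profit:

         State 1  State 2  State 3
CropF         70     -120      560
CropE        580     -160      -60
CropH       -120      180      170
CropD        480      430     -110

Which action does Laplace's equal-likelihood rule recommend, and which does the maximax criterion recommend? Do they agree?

Row averages: CropF=170, CropE=120, CropH=230/3, CropD=800/3
Highest average = 800/3 → CropD.
Row maxima: CropF=560, CropE=580, CropH=180, CropD=480
Best best-case = 580 → CropE.

laplace → CropD; maximax → CropE (disagree)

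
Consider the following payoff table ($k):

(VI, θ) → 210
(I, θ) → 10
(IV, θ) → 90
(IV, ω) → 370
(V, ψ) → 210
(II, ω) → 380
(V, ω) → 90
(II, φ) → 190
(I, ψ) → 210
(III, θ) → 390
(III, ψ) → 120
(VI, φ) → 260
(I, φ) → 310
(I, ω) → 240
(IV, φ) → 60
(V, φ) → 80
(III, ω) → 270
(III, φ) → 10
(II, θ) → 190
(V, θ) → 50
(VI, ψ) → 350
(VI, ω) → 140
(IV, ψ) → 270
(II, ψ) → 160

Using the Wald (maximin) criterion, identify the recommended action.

II

Row minima: I=10, II=160, III=10, IV=60, V=50, VI=140
Best worst-case = 160 → II.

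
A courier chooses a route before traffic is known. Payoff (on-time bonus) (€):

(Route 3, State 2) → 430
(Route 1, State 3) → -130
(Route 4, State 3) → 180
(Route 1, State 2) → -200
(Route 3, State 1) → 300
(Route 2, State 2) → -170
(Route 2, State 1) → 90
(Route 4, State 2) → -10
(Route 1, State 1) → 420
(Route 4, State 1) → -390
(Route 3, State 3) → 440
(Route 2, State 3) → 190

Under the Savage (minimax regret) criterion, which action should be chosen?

Column bests: State 1=420, State 2=430, State 3=440.
Route 1 regrets: 0, 630, 570 → max 630
Route 2 regrets: 330, 600, 250 → max 600
Route 3 regrets: 120, 0, 0 → max 120
Route 4 regrets: 810, 440, 260 → max 810
Smallest max regret = 120 → Route 3.

Route 3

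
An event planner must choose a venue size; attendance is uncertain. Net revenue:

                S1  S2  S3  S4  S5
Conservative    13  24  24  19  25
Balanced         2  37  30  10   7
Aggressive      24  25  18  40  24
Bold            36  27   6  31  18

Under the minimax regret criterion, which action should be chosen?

Aggressive

Column bests: S1=36, S2=37, S3=30, S4=40, S5=25.
Conservative regrets: 23, 13, 6, 21, 0 → max 23
Balanced regrets: 34, 0, 0, 30, 18 → max 34
Aggressive regrets: 12, 12, 12, 0, 1 → max 12
Bold regrets: 0, 10, 24, 9, 7 → max 24
Smallest max regret = 12 → Aggressive.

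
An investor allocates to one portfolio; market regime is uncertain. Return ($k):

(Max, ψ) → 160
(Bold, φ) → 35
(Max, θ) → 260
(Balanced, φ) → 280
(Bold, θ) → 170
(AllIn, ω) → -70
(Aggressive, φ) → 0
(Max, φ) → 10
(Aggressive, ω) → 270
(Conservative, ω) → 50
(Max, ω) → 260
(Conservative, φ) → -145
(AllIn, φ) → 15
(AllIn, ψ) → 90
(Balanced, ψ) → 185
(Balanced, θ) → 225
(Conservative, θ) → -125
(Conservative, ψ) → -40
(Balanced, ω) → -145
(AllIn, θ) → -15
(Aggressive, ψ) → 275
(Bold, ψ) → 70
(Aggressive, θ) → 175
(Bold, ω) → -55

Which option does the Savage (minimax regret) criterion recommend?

Max

Column bests: θ=260, φ=280, ψ=275, ω=270.
Conservative regrets: 385, 425, 315, 220 → max 425
Balanced regrets: 35, 0, 90, 415 → max 415
Aggressive regrets: 85, 280, 0, 0 → max 280
Bold regrets: 90, 245, 205, 325 → max 325
AllIn regrets: 275, 265, 185, 340 → max 340
Max regrets: 0, 270, 115, 10 → max 270
Smallest max regret = 270 → Max.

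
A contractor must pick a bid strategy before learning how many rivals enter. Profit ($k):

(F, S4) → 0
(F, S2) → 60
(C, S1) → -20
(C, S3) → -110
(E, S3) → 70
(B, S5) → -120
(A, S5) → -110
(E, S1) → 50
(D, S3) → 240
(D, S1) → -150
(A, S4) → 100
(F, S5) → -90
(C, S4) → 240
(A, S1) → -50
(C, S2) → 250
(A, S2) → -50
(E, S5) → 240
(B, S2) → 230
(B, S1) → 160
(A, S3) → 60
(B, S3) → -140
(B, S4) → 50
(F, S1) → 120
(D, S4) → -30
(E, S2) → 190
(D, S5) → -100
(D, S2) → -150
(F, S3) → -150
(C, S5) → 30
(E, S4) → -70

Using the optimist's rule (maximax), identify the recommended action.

C

Row maxima: A=100, B=230, C=250, D=240, E=240, F=120
Best best-case = 250 → C.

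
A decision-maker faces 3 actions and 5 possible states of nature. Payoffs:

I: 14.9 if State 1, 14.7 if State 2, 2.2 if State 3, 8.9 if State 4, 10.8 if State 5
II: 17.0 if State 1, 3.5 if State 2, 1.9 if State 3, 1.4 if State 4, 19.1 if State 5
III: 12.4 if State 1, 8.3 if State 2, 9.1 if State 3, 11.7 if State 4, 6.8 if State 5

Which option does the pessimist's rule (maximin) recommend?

III

Row minima: I=2.2, II=1.4, III=6.8
Best worst-case = 6.8 → III.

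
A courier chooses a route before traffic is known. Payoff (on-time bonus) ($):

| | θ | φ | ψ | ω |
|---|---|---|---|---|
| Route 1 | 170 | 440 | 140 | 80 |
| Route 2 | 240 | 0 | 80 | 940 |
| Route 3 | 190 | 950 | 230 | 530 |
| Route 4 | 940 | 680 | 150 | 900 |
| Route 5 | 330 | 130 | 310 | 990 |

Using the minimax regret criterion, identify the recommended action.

Route 4

Column bests: θ=940, φ=950, ψ=310, ω=990.
Route 1 regrets: 770, 510, 170, 910 → max 910
Route 2 regrets: 700, 950, 230, 50 → max 950
Route 3 regrets: 750, 0, 80, 460 → max 750
Route 4 regrets: 0, 270, 160, 90 → max 270
Route 5 regrets: 610, 820, 0, 0 → max 820
Smallest max regret = 270 → Route 4.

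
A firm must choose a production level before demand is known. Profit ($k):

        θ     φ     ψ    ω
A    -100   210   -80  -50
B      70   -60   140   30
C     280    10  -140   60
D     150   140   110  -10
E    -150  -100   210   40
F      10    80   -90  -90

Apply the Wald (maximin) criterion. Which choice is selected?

D

Row minima: A=-100, B=-60, C=-140, D=-10, E=-150, F=-90
Best worst-case = -10 → D.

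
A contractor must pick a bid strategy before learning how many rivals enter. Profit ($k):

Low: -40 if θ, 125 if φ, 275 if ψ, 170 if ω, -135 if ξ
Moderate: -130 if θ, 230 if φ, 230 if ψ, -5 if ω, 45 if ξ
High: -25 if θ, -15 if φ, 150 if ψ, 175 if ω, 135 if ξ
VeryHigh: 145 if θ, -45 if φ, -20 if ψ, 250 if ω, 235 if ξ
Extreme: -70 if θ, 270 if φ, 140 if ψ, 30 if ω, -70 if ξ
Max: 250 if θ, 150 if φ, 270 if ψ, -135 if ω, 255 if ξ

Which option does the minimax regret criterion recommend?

Column bests: θ=250, φ=270, ψ=275, ω=250, ξ=255.
Low regrets: 290, 145, 0, 80, 390 → max 390
Moderate regrets: 380, 40, 45, 255, 210 → max 380
High regrets: 275, 285, 125, 75, 120 → max 285
VeryHigh regrets: 105, 315, 295, 0, 20 → max 315
Extreme regrets: 320, 0, 135, 220, 325 → max 325
Max regrets: 0, 120, 5, 385, 0 → max 385
Smallest max regret = 285 → High.

High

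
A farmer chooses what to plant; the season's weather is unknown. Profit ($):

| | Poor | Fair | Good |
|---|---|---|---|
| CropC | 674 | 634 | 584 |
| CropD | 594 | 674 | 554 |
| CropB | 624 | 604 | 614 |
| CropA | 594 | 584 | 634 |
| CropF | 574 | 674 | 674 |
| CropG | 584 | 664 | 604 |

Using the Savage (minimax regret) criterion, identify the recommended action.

Column bests: Poor=674, Fair=674, Good=674.
CropC regrets: 0, 40, 90 → max 90
CropD regrets: 80, 0, 120 → max 120
CropB regrets: 50, 70, 60 → max 70
CropA regrets: 80, 90, 40 → max 90
CropF regrets: 100, 0, 0 → max 100
CropG regrets: 90, 10, 70 → max 90
Smallest max regret = 70 → CropB.

CropB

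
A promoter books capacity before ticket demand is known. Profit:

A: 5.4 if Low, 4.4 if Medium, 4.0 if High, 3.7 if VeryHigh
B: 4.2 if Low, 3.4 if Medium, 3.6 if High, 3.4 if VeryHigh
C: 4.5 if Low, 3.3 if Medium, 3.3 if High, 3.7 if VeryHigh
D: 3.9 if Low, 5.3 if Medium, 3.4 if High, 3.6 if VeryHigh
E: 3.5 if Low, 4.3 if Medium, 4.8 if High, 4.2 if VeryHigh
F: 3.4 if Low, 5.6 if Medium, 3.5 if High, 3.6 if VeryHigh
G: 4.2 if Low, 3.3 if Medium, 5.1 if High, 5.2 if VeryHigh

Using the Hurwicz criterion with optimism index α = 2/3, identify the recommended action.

F

A: 2/3·5.4 + 1/3·3.7 = 29/6
B: 2/3·4.2 + 1/3·3.4 = 59/15
C: 2/3·4.5 + 1/3·3.3 = 4.1
D: 2/3·5.3 + 1/3·3.4 = 14/3
E: 2/3·4.8 + 1/3·3.5 = 131/30
F: 2/3·5.6 + 1/3·3.4 = 73/15
G: 2/3·5.2 + 1/3·3.3 = 137/30
Highest Hurwicz score = 73/15 → F.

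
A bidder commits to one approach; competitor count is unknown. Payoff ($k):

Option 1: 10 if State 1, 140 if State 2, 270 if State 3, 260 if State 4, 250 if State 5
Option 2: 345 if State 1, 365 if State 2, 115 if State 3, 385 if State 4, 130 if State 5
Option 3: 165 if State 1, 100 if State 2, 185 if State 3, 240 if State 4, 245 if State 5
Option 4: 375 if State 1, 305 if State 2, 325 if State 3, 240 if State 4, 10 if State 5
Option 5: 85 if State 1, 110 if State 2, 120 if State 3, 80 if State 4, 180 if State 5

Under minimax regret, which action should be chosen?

Option 2

Column bests: State 1=375, State 2=365, State 3=325, State 4=385, State 5=250.
Option 1 regrets: 365, 225, 55, 125, 0 → max 365
Option 2 regrets: 30, 0, 210, 0, 120 → max 210
Option 3 regrets: 210, 265, 140, 145, 5 → max 265
Option 4 regrets: 0, 60, 0, 145, 240 → max 240
Option 5 regrets: 290, 255, 205, 305, 70 → max 305
Smallest max regret = 210 → Option 2.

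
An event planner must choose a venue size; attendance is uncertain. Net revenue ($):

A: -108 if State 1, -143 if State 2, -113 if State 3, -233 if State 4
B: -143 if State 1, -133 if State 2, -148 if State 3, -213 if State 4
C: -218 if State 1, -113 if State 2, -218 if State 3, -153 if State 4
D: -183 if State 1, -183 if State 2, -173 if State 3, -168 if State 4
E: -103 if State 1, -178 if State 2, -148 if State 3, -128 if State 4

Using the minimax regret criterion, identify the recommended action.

E

Column bests: State 1=-103, State 2=-113, State 3=-113, State 4=-128.
A regrets: 5, 30, 0, 105 → max 105
B regrets: 40, 20, 35, 85 → max 85
C regrets: 115, 0, 105, 25 → max 115
D regrets: 80, 70, 60, 40 → max 80
E regrets: 0, 65, 35, 0 → max 65
Smallest max regret = 65 → E.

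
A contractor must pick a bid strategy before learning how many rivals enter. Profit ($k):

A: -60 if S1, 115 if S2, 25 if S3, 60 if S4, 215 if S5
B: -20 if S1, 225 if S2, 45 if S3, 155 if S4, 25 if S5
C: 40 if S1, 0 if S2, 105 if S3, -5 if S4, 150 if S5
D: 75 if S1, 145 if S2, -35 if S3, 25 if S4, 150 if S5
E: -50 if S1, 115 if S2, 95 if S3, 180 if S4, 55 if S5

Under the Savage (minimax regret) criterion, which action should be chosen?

Column bests: S1=75, S2=225, S3=105, S4=180, S5=215.
A regrets: 135, 110, 80, 120, 0 → max 135
B regrets: 95, 0, 60, 25, 190 → max 190
C regrets: 35, 225, 0, 185, 65 → max 225
D regrets: 0, 80, 140, 155, 65 → max 155
E regrets: 125, 110, 10, 0, 160 → max 160
Smallest max regret = 135 → A.

A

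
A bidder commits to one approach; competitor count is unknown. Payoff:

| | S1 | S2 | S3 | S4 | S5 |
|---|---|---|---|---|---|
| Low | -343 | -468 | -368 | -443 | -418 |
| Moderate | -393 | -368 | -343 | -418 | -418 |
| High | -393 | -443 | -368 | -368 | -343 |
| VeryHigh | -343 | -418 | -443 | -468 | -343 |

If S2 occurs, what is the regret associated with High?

Best payoff under S2 is -368.
Regret = -368 − (-443) = 75.

75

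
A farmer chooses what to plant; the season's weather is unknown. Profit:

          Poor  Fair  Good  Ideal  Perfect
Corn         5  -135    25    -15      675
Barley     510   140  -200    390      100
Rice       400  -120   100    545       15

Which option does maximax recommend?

Row maxima: Corn=675, Barley=510, Rice=545
Best best-case = 675 → Corn.

Corn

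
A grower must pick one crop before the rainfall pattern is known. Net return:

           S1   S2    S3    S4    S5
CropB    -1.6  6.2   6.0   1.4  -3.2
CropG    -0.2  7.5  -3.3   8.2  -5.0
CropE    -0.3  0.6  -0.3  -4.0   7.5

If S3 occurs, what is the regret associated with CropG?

Best payoff under S3 is 6.0.
Regret = 6.0 − (-3.3) = 9.3.

9.3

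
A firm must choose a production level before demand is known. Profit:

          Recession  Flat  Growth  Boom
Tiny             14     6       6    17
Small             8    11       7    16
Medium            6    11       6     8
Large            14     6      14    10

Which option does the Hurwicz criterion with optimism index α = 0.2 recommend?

Small

Tiny: 0.2·17 + 0.8·6 = 8.2
Small: 0.2·16 + 0.8·7 = 8.8
Medium: 0.2·11 + 0.8·6 = 7
Large: 0.2·14 + 0.8·6 = 7.6
Highest Hurwicz score = 8.8 → Small.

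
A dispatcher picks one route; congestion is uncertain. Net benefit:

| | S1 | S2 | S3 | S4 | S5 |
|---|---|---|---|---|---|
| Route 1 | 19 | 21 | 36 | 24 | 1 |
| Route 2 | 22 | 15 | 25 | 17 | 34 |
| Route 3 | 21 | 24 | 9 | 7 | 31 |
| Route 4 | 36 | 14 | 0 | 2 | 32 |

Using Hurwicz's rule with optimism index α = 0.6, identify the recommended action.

Route 2

Route 1: 0.6·36 + 0.4·1 = 22
Route 2: 0.6·34 + 0.4·15 = 26.4
Route 3: 0.6·31 + 0.4·7 = 21.4
Route 4: 0.6·36 + 0.4·0 = 21.6
Highest Hurwicz score = 26.4 → Route 2.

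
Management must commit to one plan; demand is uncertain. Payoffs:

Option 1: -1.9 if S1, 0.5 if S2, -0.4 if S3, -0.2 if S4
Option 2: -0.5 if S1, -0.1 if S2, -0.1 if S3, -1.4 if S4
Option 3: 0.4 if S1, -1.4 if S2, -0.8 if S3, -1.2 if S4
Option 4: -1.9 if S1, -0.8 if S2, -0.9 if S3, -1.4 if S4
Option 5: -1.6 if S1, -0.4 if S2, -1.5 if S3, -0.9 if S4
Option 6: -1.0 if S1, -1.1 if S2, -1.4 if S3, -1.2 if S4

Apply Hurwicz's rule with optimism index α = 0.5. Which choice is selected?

Option 3

Option 1: 0.5·0.5 + 0.5·(-1.9) = -0.7
Option 2: 0.5·(-0.1) + 0.5·(-1.4) = -0.75
Option 3: 0.5·0.4 + 0.5·(-1.4) = -0.5
Option 4: 0.5·(-0.8) + 0.5·(-1.9) = -1.35
Option 5: 0.5·(-0.4) + 0.5·(-1.6) = -1
Option 6: 0.5·(-1.0) + 0.5·(-1.4) = -1.2
Highest Hurwicz score = -0.5 → Option 3.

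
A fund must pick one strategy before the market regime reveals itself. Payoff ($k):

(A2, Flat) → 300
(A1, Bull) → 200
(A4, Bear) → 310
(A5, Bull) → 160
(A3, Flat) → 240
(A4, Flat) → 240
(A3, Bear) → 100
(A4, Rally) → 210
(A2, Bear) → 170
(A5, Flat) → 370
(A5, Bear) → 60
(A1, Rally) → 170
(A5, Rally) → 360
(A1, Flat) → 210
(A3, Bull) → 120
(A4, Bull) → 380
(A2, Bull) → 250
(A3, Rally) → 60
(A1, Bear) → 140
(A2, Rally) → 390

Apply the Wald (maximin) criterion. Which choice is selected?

Row minima: A1=140, A2=170, A3=60, A4=210, A5=60
Best worst-case = 210 → A4.

A4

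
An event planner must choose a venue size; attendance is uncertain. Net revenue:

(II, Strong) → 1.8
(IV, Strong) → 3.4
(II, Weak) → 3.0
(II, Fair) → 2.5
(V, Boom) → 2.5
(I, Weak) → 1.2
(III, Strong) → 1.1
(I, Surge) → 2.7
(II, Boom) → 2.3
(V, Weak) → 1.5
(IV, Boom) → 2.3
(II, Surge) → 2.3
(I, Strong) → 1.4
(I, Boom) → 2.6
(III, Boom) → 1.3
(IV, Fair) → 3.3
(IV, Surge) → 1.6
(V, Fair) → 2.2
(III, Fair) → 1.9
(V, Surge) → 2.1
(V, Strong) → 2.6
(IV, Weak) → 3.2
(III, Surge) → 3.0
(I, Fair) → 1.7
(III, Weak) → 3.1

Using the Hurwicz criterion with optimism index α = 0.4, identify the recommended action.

IV

I: 0.4·2.7 + 0.6·1.2 = 1.8
II: 0.4·3.0 + 0.6·1.8 = 2.28
III: 0.4·3.1 + 0.6·1.1 = 1.9
IV: 0.4·3.4 + 0.6·1.6 = 2.32
V: 0.4·2.6 + 0.6·1.5 = 1.94
Highest Hurwicz score = 2.32 → IV.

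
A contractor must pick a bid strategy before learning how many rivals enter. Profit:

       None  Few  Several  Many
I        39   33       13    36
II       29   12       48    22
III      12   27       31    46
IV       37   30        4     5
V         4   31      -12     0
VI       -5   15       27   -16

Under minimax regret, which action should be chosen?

Column bests: None=39, Few=33, Several=48, Many=46.
I regrets: 0, 0, 35, 10 → max 35
II regrets: 10, 21, 0, 24 → max 24
III regrets: 27, 6, 17, 0 → max 27
IV regrets: 2, 3, 44, 41 → max 44
V regrets: 35, 2, 60, 46 → max 60
VI regrets: 44, 18, 21, 62 → max 62
Smallest max regret = 24 → II.

II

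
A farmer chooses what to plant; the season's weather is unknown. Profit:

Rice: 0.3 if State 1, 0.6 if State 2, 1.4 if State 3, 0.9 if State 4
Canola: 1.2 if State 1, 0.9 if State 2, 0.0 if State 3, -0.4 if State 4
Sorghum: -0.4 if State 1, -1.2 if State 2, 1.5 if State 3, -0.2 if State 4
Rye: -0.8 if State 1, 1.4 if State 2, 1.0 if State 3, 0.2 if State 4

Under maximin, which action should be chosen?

Row minima: Rice=0.3, Canola=-0.4, Sorghum=-1.2, Rye=-0.8
Best worst-case = 0.3 → Rice.

Rice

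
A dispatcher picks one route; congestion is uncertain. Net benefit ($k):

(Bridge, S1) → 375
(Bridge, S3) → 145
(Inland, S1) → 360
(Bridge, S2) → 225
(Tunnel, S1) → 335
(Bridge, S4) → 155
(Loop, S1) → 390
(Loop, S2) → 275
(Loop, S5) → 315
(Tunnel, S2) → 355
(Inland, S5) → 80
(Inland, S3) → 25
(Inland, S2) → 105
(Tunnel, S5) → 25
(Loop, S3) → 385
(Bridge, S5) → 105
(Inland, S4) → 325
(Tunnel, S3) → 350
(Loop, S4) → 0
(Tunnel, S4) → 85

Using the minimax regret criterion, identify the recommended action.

Column bests: S1=390, S2=355, S3=385, S4=325, S5=315.
Loop regrets: 0, 80, 0, 325, 0 → max 325
Inland regrets: 30, 250, 360, 0, 235 → max 360
Tunnel regrets: 55, 0, 35, 240, 290 → max 290
Bridge regrets: 15, 130, 240, 170, 210 → max 240
Smallest max regret = 240 → Bridge.

Bridge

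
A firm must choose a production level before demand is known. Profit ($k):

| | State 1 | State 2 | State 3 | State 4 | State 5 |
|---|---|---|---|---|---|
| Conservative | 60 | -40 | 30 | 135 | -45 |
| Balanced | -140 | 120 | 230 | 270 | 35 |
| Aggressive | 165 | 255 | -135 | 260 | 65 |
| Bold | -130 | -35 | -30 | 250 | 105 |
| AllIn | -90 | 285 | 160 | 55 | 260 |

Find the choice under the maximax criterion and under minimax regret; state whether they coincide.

maximax → AllIn; minimax regret → AllIn (agree)

Row maxima: Conservative=135, Balanced=270, Aggressive=260, Bold=250, AllIn=285
Best best-case = 285 → AllIn.
Column bests: State 1=165, State 2=285, State 3=230, State 4=270, State 5=260.
Conservative regrets: 105, 325, 200, 135, 305 → max 325
Balanced regrets: 305, 165, 0, 0, 225 → max 305
Aggressive regrets: 0, 30, 365, 10, 195 → max 365
Bold regrets: 295, 320, 260, 20, 155 → max 320
AllIn regrets: 255, 0, 70, 215, 0 → max 255
Smallest max regret = 255 → AllIn.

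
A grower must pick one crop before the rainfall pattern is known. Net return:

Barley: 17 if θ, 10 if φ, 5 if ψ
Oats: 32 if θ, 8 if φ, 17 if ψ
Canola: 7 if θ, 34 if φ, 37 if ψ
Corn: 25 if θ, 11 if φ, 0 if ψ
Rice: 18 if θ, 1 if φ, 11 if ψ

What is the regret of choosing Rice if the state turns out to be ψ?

Best payoff under ψ is 37.
Regret = 37 − 11 = 26.

26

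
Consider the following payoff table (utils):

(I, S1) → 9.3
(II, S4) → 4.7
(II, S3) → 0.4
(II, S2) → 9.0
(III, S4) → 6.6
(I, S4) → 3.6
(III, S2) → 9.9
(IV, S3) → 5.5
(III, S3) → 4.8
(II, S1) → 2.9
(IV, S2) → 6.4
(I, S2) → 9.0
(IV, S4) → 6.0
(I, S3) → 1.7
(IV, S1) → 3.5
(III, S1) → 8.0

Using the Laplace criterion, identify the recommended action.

III

Row averages: I=5.9, II=4.25, III=7.325, IV=5.35
Highest average = 7.325 → III.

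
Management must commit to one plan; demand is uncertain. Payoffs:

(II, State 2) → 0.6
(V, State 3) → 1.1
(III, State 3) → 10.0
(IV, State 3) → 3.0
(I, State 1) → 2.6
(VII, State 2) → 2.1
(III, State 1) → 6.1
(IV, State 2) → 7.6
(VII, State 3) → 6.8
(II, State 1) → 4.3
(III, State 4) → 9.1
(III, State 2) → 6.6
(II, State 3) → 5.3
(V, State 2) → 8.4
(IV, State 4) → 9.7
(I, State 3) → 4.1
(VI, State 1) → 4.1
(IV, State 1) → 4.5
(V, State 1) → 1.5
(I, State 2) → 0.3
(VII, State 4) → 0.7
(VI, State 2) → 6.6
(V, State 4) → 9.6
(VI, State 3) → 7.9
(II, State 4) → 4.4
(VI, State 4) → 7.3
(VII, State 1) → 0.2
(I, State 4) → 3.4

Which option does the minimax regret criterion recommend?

III

Column bests: State 1=6.1, State 2=8.4, State 3=10.0, State 4=9.7.
I regrets: 3.5, 8.1, 5.9, 6.3 → max 8.1
II regrets: 1.8, 7.8, 4.7, 5.3 → max 7.8
III regrets: 0.0, 1.8, 0.0, 0.6 → max 1.8
IV regrets: 1.6, 0.8, 7.0, 0.0 → max 7.0
V regrets: 4.6, 0.0, 8.9, 0.1 → max 8.9
VI regrets: 2.0, 1.8, 2.1, 2.4 → max 2.4
VII regrets: 5.9, 6.3, 3.2, 9.0 → max 9.0
Smallest max regret = 1.8 → III.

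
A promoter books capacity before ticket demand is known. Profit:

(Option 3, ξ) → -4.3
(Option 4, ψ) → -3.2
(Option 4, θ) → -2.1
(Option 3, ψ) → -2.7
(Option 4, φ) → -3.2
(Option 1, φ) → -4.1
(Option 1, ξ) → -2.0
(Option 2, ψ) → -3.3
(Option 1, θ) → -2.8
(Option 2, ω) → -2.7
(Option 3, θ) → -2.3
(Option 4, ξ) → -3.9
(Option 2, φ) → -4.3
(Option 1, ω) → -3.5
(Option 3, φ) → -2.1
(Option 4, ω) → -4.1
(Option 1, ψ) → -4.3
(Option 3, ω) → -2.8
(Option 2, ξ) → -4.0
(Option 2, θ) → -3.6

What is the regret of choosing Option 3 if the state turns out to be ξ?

Best payoff under ξ is -2.0.
Regret = -2.0 − (-4.3) = 2.3.

2.3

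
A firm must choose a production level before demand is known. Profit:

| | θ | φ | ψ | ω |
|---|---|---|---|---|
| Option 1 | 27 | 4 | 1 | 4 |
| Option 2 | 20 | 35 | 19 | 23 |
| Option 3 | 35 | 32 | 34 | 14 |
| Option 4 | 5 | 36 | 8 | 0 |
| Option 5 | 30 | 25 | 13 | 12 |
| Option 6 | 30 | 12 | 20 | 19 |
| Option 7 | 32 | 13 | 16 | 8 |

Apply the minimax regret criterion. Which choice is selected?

Option 3

Column bests: θ=35, φ=36, ψ=34, ω=23.
Option 1 regrets: 8, 32, 33, 19 → max 33
Option 2 regrets: 15, 1, 15, 0 → max 15
Option 3 regrets: 0, 4, 0, 9 → max 9
Option 4 regrets: 30, 0, 26, 23 → max 30
Option 5 regrets: 5, 11, 21, 11 → max 21
Option 6 regrets: 5, 24, 14, 4 → max 24
Option 7 regrets: 3, 23, 18, 15 → max 23
Smallest max regret = 9 → Option 3.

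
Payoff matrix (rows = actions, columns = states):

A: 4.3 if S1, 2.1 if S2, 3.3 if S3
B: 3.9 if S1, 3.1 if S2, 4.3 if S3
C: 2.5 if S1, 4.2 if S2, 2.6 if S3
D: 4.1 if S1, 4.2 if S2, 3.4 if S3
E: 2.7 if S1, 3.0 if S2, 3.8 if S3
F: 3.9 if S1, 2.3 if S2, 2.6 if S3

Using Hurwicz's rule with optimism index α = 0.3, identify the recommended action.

D

A: 0.3·4.3 + 0.7·2.1 = 2.76
B: 0.3·4.3 + 0.7·3.1 = 3.46
C: 0.3·4.2 + 0.7·2.5 = 3.01
D: 0.3·4.2 + 0.7·3.4 = 3.64
E: 0.3·3.8 + 0.7·2.7 = 3.03
F: 0.3·3.9 + 0.7·2.3 = 2.78
Highest Hurwicz score = 3.64 → D.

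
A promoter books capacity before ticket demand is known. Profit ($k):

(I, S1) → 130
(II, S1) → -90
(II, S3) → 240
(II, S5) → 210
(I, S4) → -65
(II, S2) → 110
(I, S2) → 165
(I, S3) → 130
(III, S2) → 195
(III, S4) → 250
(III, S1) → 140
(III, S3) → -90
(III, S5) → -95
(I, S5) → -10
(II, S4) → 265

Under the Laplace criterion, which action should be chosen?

Row averages: I=70, II=147, III=80
Highest average = 147 → II.

II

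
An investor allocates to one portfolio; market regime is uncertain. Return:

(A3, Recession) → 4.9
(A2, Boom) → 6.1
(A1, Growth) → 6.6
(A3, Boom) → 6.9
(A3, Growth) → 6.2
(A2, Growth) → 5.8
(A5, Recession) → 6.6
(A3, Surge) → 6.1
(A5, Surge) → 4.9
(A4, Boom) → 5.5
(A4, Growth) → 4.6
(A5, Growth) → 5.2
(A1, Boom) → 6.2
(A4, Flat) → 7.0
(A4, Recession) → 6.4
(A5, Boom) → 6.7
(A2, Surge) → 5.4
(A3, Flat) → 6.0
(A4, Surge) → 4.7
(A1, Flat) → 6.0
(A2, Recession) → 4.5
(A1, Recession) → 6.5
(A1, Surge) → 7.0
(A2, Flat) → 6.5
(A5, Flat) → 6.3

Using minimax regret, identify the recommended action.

A1

Column bests: Recession=6.6, Flat=7.0, Growth=6.6, Boom=6.9, Surge=7.0.
A1 regrets: 0.1, 1.0, 0.0, 0.7, 0.0 → max 1.0
A2 regrets: 2.1, 0.5, 0.8, 0.8, 1.6 → max 2.1
A3 regrets: 1.7, 1.0, 0.4, 0.0, 0.9 → max 1.7
A4 regrets: 0.2, 0.0, 2.0, 1.4, 2.3 → max 2.3
A5 regrets: 0.0, 0.7, 1.4, 0.2, 2.1 → max 2.1
Smallest max regret = 1.0 → A1.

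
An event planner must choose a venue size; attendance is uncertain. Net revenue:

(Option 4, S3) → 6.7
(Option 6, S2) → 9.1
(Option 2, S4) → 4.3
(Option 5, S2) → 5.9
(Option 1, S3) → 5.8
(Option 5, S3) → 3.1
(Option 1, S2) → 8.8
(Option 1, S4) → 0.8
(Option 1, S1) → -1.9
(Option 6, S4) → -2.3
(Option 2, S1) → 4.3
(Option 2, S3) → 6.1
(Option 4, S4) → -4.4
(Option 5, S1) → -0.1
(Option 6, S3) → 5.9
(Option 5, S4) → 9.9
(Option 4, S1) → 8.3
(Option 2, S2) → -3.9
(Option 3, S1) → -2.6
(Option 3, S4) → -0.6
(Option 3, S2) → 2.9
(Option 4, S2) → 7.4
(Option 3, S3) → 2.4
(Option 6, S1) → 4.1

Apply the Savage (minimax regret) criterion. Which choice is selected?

Option 5

Column bests: S1=8.3, S2=9.1, S3=6.7, S4=9.9.
Option 1 regrets: 10.2, 0.3, 0.9, 9.1 → max 10.2
Option 2 regrets: 4.0, 13.0, 0.6, 5.6 → max 13.0
Option 3 regrets: 10.9, 6.2, 4.3, 10.5 → max 10.9
Option 4 regrets: 0.0, 1.7, 0.0, 14.3 → max 14.3
Option 5 regrets: 8.4, 3.2, 3.6, 0.0 → max 8.4
Option 6 regrets: 4.2, 0.0, 0.8, 12.2 → max 12.2
Smallest max regret = 8.4 → Option 5.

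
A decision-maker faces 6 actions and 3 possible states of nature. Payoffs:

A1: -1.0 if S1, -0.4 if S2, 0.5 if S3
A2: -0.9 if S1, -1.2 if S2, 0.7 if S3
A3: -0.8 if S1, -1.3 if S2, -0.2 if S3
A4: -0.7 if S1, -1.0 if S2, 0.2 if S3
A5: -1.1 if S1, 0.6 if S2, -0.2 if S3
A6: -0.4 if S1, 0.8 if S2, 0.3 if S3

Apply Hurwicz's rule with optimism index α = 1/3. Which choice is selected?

A1: 1/3·0.5 + 2/3·(-1.0) = -0.5
A2: 1/3·0.7 + 2/3·(-1.2) = -17/30
A3: 1/3·(-0.2) + 2/3·(-1.3) = -14/15
A4: 1/3·0.2 + 2/3·(-1.0) = -0.6
A5: 1/3·0.6 + 2/3·(-1.1) = -8/15
A6: 1/3·0.8 + 2/3·(-0.4) = 0
Highest Hurwicz score = 0 → A6.

A6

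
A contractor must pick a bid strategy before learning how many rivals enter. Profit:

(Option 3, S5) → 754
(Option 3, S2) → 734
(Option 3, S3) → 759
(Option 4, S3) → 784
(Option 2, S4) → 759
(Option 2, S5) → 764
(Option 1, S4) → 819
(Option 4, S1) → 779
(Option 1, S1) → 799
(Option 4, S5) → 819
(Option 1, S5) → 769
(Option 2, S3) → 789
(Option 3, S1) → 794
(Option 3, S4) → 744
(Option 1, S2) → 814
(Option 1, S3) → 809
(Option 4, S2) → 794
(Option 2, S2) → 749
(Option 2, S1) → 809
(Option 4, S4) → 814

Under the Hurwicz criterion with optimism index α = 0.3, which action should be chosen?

Option 4

Option 1: 0.3·819 + 0.7·769 = 784
Option 2: 0.3·809 + 0.7·749 = 767
Option 3: 0.3·794 + 0.7·734 = 752
Option 4: 0.3·819 + 0.7·779 = 791
Highest Hurwicz score = 791 → Option 4.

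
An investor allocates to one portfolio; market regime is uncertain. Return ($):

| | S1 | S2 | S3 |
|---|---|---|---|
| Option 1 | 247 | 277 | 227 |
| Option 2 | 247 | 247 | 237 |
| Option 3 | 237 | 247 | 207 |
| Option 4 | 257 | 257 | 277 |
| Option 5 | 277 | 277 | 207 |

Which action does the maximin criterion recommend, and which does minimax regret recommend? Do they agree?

Row minima: Option 1=227, Option 2=237, Option 3=207, Option 4=257, Option 5=207
Best worst-case = 257 → Option 4.
Column bests: S1=277, S2=277, S3=277.
Option 1 regrets: 30, 0, 50 → max 50
Option 2 regrets: 30, 30, 40 → max 40
Option 3 regrets: 40, 30, 70 → max 70
Option 4 regrets: 20, 20, 0 → max 20
Option 5 regrets: 0, 0, 70 → max 70
Smallest max regret = 20 → Option 4.

maximin → Option 4; minimax regret → Option 4 (agree)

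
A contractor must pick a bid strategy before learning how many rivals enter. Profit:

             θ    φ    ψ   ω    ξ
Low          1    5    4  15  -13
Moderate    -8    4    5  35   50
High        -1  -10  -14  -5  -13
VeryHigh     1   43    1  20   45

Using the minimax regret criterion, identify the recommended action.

Column bests: θ=1, φ=43, ψ=5, ω=35, ξ=50.
Low regrets: 0, 38, 1, 20, 63 → max 63
Moderate regrets: 9, 39, 0, 0, 0 → max 39
High regrets: 2, 53, 19, 40, 63 → max 63
VeryHigh regrets: 0, 0, 4, 15, 5 → max 15
Smallest max regret = 15 → VeryHigh.

VeryHigh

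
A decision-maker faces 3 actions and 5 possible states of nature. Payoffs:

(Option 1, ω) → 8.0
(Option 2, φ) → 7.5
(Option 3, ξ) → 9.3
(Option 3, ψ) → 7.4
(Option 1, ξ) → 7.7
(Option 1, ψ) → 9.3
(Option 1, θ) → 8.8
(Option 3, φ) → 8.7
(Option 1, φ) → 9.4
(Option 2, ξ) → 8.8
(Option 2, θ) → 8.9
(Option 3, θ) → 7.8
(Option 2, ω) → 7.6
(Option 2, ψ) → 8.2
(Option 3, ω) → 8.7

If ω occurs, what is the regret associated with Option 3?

0.0

Best payoff under ω is 8.7.
Regret = 8.7 − 8.7 = 0.0.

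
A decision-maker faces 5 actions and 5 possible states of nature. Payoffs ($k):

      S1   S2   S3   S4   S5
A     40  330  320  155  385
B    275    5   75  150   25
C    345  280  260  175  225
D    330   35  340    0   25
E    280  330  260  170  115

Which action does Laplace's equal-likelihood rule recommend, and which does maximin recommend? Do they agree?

Row averages: A=246, B=106, C=257, D=146, E=231
Highest average = 257 → C.
Row minima: A=40, B=5, C=175, D=0, E=115
Best worst-case = 175 → C.

laplace → C; maximin → C (agree)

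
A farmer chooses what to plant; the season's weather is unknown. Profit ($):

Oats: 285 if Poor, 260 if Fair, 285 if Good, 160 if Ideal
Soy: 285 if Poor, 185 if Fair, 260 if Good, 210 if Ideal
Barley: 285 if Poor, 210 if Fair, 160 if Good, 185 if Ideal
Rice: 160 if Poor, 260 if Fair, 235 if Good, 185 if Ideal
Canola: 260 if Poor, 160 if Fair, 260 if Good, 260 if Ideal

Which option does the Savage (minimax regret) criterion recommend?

Soy

Column bests: Poor=285, Fair=260, Good=285, Ideal=260.
Oats regrets: 0, 0, 0, 100 → max 100
Soy regrets: 0, 75, 25, 50 → max 75
Barley regrets: 0, 50, 125, 75 → max 125
Rice regrets: 125, 0, 50, 75 → max 125
Canola regrets: 25, 100, 25, 0 → max 100
Smallest max regret = 75 → Soy.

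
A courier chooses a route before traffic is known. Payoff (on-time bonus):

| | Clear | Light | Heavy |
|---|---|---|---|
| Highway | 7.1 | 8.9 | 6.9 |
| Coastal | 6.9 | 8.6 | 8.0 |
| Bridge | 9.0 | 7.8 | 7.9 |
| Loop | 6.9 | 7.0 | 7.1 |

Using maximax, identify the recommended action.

Row maxima: Highway=8.9, Coastal=8.6, Bridge=9.0, Loop=7.1
Best best-case = 9.0 → Bridge.

Bridge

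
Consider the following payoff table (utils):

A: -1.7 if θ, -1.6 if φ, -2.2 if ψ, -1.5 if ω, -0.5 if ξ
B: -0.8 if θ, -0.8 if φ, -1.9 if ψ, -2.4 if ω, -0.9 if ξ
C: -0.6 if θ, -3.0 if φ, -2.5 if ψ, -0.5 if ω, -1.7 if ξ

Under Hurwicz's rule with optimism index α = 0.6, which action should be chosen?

A: 0.6·(-0.5) + 0.4·(-2.2) = -1.18
B: 0.6·(-0.8) + 0.4·(-2.4) = -1.44
C: 0.6·(-0.5) + 0.4·(-3.0) = -1.5
Highest Hurwicz score = -1.18 → A.

A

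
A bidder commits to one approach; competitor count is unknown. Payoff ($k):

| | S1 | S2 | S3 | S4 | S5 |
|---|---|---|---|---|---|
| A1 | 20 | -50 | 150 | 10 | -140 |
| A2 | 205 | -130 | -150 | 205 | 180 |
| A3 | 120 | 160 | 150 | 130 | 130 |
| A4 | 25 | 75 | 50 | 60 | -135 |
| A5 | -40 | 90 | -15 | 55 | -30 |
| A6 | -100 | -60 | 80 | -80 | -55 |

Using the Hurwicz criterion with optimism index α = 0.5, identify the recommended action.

A3

A1: 0.5·150 + 0.5·(-140) = 5
A2: 0.5·205 + 0.5·(-150) = 27.5
A3: 0.5·160 + 0.5·120 = 140
A4: 0.5·75 + 0.5·(-135) = -30
A5: 0.5·90 + 0.5·(-40) = 25
A6: 0.5·80 + 0.5·(-100) = -10
Highest Hurwicz score = 140 → A3.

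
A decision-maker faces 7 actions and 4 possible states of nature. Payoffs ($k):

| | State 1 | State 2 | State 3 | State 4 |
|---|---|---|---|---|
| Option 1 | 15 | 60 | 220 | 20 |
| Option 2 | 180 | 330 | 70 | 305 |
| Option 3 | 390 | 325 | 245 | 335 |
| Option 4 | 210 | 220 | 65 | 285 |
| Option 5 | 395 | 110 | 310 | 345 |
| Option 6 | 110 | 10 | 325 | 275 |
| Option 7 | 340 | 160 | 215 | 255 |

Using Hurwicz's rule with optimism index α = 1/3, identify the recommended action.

Option 3

Option 1: 1/3·220 + 2/3·15 = 250/3
Option 2: 1/3·330 + 2/3·70 = 470/3
Option 3: 1/3·390 + 2/3·245 = 880/3
Option 4: 1/3·285 + 2/3·65 = 415/3
Option 5: 1/3·395 + 2/3·110 = 205
Option 6: 1/3·325 + 2/3·10 = 115
Option 7: 1/3·340 + 2/3·160 = 220
Highest Hurwicz score = 880/3 → Option 3.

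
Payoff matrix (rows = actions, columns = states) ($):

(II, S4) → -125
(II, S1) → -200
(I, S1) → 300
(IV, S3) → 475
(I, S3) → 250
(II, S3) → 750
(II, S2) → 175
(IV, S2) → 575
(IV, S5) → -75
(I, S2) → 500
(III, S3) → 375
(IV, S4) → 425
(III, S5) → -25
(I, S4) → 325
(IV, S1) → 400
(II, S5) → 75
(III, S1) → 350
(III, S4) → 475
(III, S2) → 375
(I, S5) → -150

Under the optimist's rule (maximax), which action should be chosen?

Row maxima: I=500, II=750, III=475, IV=575
Best best-case = 750 → II.

II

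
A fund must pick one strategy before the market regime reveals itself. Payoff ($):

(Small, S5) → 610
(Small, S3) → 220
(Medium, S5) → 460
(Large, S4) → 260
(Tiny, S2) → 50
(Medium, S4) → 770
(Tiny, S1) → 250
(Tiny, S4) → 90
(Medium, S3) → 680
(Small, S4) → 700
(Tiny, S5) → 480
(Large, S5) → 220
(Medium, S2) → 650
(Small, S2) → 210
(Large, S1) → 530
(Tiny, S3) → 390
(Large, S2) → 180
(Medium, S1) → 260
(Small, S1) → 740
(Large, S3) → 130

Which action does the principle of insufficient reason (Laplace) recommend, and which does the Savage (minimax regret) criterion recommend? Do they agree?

Row averages: Tiny=252, Small=496, Medium=564, Large=264
Highest average = 564 → Medium.
Column bests: S1=740, S2=650, S3=680, S4=770, S5=610.
Tiny regrets: 490, 600, 290, 680, 130 → max 680
Small regrets: 0, 440, 460, 70, 0 → max 460
Medium regrets: 480, 0, 0, 0, 150 → max 480
Large regrets: 210, 470, 550, 510, 390 → max 550
Smallest max regret = 460 → Small.

laplace → Medium; minimax regret → Small (disagree)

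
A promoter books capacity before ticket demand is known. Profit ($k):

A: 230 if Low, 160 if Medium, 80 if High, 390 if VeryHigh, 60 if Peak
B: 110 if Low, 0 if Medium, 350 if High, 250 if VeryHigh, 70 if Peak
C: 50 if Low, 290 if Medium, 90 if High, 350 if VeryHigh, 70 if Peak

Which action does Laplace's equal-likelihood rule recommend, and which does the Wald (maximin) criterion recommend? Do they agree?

Row averages: A=184, B=156, C=170
Highest average = 184 → A.
Row minima: A=60, B=0, C=50
Best worst-case = 60 → A.

laplace → A; maximin → A (agree)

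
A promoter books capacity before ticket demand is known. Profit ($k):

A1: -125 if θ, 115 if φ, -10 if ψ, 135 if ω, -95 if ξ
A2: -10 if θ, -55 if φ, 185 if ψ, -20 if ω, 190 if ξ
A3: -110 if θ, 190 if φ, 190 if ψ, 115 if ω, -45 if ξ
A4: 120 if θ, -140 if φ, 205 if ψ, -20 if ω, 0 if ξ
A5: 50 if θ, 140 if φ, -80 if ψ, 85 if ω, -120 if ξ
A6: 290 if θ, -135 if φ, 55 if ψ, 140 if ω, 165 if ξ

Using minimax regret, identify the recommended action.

A2

Column bests: θ=290, φ=190, ψ=205, ω=140, ξ=190.
A1 regrets: 415, 75, 215, 5, 285 → max 415
A2 regrets: 300, 245, 20, 160, 0 → max 300
A3 regrets: 400, 0, 15, 25, 235 → max 400
A4 regrets: 170, 330, 0, 160, 190 → max 330
A5 regrets: 240, 50, 285, 55, 310 → max 310
A6 regrets: 0, 325, 150, 0, 25 → max 325
Smallest max regret = 300 → A2.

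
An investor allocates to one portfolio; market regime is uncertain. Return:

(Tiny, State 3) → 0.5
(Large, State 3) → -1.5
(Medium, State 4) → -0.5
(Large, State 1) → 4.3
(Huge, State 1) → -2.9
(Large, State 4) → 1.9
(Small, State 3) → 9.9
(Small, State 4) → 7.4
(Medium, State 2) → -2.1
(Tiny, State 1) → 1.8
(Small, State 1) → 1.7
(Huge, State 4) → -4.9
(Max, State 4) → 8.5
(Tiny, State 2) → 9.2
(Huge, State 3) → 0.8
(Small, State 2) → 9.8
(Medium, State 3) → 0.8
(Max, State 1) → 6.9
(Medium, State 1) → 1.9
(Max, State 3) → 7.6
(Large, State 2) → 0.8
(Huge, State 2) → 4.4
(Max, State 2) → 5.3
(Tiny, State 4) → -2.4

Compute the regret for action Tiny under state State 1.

5.1

Best payoff under State 1 is 6.9.
Regret = 6.9 − 1.8 = 5.1.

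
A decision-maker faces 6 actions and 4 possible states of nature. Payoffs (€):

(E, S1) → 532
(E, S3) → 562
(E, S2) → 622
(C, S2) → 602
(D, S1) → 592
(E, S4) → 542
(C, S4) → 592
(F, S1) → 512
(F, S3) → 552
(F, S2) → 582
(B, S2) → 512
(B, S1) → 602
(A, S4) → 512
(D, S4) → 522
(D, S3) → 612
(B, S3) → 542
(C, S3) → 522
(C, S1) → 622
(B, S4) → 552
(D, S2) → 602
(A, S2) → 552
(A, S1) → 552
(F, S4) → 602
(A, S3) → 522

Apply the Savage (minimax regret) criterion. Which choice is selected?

D

Column bests: S1=622, S2=622, S3=612, S4=602.
A regrets: 70, 70, 90, 90 → max 90
B regrets: 20, 110, 70, 50 → max 110
C regrets: 0, 20, 90, 10 → max 90
D regrets: 30, 20, 0, 80 → max 80
E regrets: 90, 0, 50, 60 → max 90
F regrets: 110, 40, 60, 0 → max 110
Smallest max regret = 80 → D.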